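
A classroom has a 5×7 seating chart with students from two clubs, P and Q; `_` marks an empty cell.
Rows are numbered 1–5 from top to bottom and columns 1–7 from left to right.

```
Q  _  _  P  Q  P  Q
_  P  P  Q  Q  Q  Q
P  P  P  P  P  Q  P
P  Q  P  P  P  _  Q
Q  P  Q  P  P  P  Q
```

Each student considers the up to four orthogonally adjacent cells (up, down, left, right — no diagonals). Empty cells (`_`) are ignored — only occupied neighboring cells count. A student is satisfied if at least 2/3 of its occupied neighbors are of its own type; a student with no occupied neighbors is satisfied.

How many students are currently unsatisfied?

17

(1,1)Q 0/0 ✓
(1,4)P 0/2 ✗
(1,5)Q 1/3 ✗
(1,6)P 0/3 ✗
(1,7)Q 1/2 ✗
(2,2)P 2/2 ✓
(2,3)P 2/3 ✓
(2,4)Q 1/4 ✗
(2,5)Q 3/4 ✓
(2,6)Q 3/4 ✓
(2,7)Q 2/3 ✓
(3,1)P 2/2 ✓
(3,2)P 3/4 ✓
(3,3)P 4/4 ✓
(3,4)P 3/4 ✓
(3,5)P 2/4 ✗
(3,6)Q 1/3 ✗
(3,7)P 0/3 ✗
(4,1)P 1/3 ✗
(4,2)Q 0/4 ✗
(4,3)P 2/4 ✗
(4,4)P 4/4 ✓
(4,5)P 3/3 ✓
(4,7)Q 1/2 ✗
(5,1)Q 0/2 ✗
(5,2)P 0/3 ✗
(5,3)Q 0/3 ✗
(5,4)P 2/3 ✓
(5,5)P 3/3 ✓
(5,6)P 1/2 ✗
(5,7)Q 1/2 ✗
Unsatisfied: (1,4), (1,5), (1,6), (1,7), (2,4), (3,5), (3,6), (3,7), (4,1), (4,2), (4,3), (4,7), (5,1), (5,2), (5,3), (5,6), (5,7) — 17 in total.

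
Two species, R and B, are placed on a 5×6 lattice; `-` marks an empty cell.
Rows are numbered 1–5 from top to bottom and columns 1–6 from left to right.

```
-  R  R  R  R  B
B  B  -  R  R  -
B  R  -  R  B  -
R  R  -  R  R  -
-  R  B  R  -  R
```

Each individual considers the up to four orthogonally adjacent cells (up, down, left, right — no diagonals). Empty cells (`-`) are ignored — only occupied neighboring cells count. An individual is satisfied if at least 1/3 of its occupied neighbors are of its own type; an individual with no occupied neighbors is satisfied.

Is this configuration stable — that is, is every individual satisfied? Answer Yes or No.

Row 1: (1,2)R 1/2 ✓ · (1,3)R 2/2 ✓ · (1,4)R 3/3 ✓ · (1,5)R 2/3 ✓ · (1,6)B 0/1 ✗
Row 2: (2,1)B 2/2 ✓ · (2,2)B 1/3 ✓ · (2,4)R 3/3 ✓ · (2,5)R 2/3 ✓
Row 3: (3,1)B 1/3 ✓ · (3,2)R 1/3 ✓ · (3,4)R 2/3 ✓ · (3,5)B 0/3 ✗
Row 4: (4,1)R 1/2 ✓ · (4,2)R 3/3 ✓ · (4,4)R 3/3 ✓ · (4,5)R 1/2 ✓
Row 5: (5,2)R 1/2 ✓ · (5,3)B 0/2 ✗ · (5,4)R 1/2 ✓ · (5,6)R 0/0 ✓
For instance (1,6) has only 0/1 same-type neighbors, below 1/3.

No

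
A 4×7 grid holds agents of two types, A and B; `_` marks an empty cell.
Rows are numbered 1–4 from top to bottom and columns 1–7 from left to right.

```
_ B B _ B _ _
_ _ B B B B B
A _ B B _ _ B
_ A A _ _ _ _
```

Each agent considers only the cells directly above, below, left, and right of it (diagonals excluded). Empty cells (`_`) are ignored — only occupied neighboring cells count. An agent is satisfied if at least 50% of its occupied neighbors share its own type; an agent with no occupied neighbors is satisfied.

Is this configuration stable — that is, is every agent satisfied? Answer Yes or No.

Yes

(1,2)B 1/1 ✓
(1,3)B 2/2 ✓
(1,5)B 1/1 ✓
(2,3)B 3/3 ✓
(2,4)B 3/3 ✓
(2,5)B 3/3 ✓
(2,6)B 2/2 ✓
(2,7)B 2/2 ✓
(3,1)A 0/0 ✓
(3,3)B 2/3 ✓
(3,4)B 2/2 ✓
(3,7)B 1/1 ✓
(4,2)A 1/1 ✓
(4,3)A 1/2 ✓
All meet the threshold, so the configuration is stable.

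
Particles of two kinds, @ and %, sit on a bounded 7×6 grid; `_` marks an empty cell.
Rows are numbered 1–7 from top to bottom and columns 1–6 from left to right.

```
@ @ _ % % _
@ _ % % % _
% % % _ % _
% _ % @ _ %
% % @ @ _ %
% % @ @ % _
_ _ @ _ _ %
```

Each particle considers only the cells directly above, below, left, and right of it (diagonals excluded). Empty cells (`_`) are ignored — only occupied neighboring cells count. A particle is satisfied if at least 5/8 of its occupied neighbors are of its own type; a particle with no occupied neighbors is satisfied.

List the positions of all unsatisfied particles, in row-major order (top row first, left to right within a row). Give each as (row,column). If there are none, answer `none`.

(2,1), (4,3), (4,4), (5,3), (6,5)

Row 1: (1,1)@ 2/2 satisfied · (1,2)@ 1/1 satisfied · (1,4)% 2/2 satisfied · (1,5)% 2/2 satisfied
Row 2: (2,1)@ 1/2 not · (2,3)% 2/2 satisfied · (2,4)% 3/3 satisfied · (2,5)% 3/3 satisfied
Row 3: (3,1)% 2/3 satisfied · (3,2)% 2/2 satisfied · (3,3)% 3/3 satisfied · (3,5)% 1/1 satisfied
Row 4: (4,1)% 2/2 satisfied · (4,3)% 1/3 not · (4,4)@ 1/2 not · (4,6)% 1/1 satisfied
Row 5: (5,1)% 3/3 satisfied · (5,2)% 2/3 satisfied · (5,3)@ 2/4 not · (5,4)@ 3/3 satisfied · (5,6)% 1/1 satisfied
Row 6: (6,1)% 2/2 satisfied · (6,2)% 2/3 satisfied · (6,3)@ 3/4 satisfied · (6,4)@ 2/3 satisfied · (6,5)% 0/1 not
Row 7: (7,3)@ 1/1 satisfied · (7,6)% 0/0 satisfied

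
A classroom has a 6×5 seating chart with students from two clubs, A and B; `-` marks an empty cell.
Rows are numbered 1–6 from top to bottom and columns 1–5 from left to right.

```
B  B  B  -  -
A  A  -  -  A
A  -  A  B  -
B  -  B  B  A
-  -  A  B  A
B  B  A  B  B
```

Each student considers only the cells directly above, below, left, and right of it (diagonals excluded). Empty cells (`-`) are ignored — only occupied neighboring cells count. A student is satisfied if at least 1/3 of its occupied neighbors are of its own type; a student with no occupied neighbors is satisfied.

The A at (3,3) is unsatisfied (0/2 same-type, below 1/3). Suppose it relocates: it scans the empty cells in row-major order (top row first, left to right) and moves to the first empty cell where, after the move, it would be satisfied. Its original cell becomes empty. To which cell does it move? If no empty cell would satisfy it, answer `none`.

(1,5)

Vacating (3,3). Empty cells in order:
  (1,4): 0/1 same-type → still unsatisfied.
  (1,5): 1/1 same-type → satisfied — stop here.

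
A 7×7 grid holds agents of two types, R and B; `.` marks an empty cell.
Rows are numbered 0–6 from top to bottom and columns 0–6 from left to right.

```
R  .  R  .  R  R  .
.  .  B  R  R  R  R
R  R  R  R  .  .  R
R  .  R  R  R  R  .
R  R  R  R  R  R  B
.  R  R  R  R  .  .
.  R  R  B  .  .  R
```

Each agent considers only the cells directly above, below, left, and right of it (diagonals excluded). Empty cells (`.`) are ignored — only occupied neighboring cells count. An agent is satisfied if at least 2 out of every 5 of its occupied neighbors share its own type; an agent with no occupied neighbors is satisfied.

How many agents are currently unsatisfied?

4

Row 0: (0,0)R 0/0 ✓ · (0,2)R 0/1 ✗ · (0,4)R 2/2 ✓ · (0,5)R 2/2 ✓
Row 1: (1,2)B 0/3 ✗ · (1,3)R 2/3 ✓ · (1,4)R 3/3 ✓ · (1,5)R 3/3 ✓ · (1,6)R 2/2 ✓
Row 2: (2,0)R 2/2 ✓ · (2,1)R 2/2 ✓ · (2,2)R 3/4 ✓ · (2,3)R 3/3 ✓ · (2,6)R 1/1 ✓
Row 3: (3,0)R 2/2 ✓ · (3,2)R 3/3 ✓ · (3,3)R 4/4 ✓ · (3,4)R 3/3 ✓ · (3,5)R 2/2 ✓
Row 4: (4,0)R 2/2 ✓ · (4,1)R 3/3 ✓ · (4,2)R 4/4 ✓ · (4,3)R 4/4 ✓ · (4,4)R 4/4 ✓ · (4,5)R 2/3 ✓ · (4,6)B 0/1 ✗
Row 5: (5,1)R 3/3 ✓ · (5,2)R 4/4 ✓ · (5,3)R 3/4 ✓ · (5,4)R 2/2 ✓
Row 6: (6,1)R 2/2 ✓ · (6,2)R 2/3 ✓ · (6,3)B 0/2 ✗ · (6,6)R 0/0 ✓
Unsatisfied: (0,2), (1,2), (4,6), (6,3) — 4 in total.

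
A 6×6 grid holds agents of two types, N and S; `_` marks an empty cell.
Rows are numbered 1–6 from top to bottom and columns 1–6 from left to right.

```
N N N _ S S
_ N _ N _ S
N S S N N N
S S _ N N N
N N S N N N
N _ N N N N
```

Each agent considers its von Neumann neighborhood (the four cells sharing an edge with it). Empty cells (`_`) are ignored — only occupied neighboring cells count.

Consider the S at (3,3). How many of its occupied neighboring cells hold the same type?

1

Occupied neighbors of (3,3): (3,2)=S, (3,4)=N.
Same type (S): 1 of 2.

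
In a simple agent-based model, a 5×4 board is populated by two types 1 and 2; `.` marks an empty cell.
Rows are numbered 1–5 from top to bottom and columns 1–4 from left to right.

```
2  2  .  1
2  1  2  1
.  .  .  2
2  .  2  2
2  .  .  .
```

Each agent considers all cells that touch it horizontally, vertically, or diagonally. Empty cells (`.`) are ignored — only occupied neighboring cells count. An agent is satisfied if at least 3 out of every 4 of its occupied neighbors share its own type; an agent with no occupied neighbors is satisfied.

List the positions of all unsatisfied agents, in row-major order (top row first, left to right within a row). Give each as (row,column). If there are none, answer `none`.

(1,1), (1,4), (2,1), (2,2), (2,3), (2,4)

(1,1)2 2/3 unhappy
(1,2)2 3/4 ok
(1,4)1 1/2 unhappy
(2,1)2 2/3 unhappy
(2,2)1 0/4 unhappy
(2,3)2 2/5 unhappy
(2,4)1 1/3 unhappy
(3,4)2 3/4 ok
(4,1)2 1/1 ok
(4,3)2 2/2 ok
(4,4)2 2/2 ok
(5,1)2 1/1 ok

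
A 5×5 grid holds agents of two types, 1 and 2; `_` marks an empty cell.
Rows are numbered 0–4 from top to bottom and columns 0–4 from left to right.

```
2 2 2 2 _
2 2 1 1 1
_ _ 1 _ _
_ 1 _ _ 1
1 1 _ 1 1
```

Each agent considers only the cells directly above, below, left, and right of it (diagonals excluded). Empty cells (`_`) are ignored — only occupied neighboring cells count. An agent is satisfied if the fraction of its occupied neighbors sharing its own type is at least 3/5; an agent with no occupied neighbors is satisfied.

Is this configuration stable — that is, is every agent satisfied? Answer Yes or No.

(0,0)2 2/2 ✓
(0,1)2 3/3 ✓
(0,2)2 2/3 ✓
(0,3)2 1/2 ✗
(1,0)2 2/2 ✓
(1,1)2 2/3 ✓
(1,2)1 2/4 ✗
(1,3)1 2/3 ✓
(1,4)1 1/1 ✓
(2,2)1 1/1 ✓
(3,1)1 1/1 ✓
(3,4)1 1/1 ✓
(4,0)1 1/1 ✓
(4,1)1 2/2 ✓
(4,3)1 1/1 ✓
(4,4)1 2/2 ✓
For instance (0,3) has only 1/2 same-type neighbors, below 3/5.

No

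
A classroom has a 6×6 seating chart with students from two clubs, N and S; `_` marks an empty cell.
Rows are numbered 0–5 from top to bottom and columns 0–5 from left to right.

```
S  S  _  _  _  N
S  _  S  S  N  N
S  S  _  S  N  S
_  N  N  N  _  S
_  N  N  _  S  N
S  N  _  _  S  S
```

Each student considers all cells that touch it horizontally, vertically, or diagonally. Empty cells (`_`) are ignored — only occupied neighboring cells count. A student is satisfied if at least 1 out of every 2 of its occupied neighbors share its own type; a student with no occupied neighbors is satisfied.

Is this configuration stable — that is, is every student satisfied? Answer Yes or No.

(0,0)S 2/2 ok
(0,1)S 3/3 ok
(0,5)N 2/2 ok
(1,0)S 4/4 ok
(1,2)S 4/4 ok
(1,3)S 2/4 ok
(1,4)N 3/6 ok
(1,5)N 3/4 ok
(2,0)S 2/3 ok
(2,1)S 3/5 ok
(2,3)S 2/6 unhappy
(2,4)N 3/7 unhappy
(2,5)S 1/4 unhappy
(3,1)N 3/5 ok
(3,2)N 4/6 ok
(3,3)N 3/5 ok
(3,5)S 2/4 ok
(4,1)N 4/5 ok
(4,2)N 5/5 ok
(4,4)S 3/5 ok
(4,5)N 0/4 unhappy
(5,0)S 0/2 unhappy
(5,1)N 2/3 ok
(5,4)S 2/3 ok
(5,5)S 2/3 ok
For instance (2,3) has only 2/6 same-type neighbors, below 1/2.

No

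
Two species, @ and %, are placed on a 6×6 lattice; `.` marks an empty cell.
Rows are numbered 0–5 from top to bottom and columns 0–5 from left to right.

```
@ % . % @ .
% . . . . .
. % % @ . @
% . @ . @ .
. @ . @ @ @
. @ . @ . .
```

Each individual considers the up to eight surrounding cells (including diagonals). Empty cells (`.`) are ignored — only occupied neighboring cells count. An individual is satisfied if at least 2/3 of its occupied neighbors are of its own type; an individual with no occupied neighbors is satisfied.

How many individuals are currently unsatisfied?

7

(0,0)@ 0/2 ✗
(0,1)% 1/2 ✗
(0,3)% 0/1 ✗
(0,4)@ 0/1 ✗
(1,0)% 2/3 ✓
(2,1)% 3/4 ✓
(2,2)% 1/3 ✗
(2,3)@ 2/3 ✓
(2,5)@ 1/1 ✓
(3,0)% 1/2 ✗
(3,2)@ 3/5 ✗
(3,4)@ 5/5 ✓
(4,1)@ 2/3 ✓
(4,3)@ 4/4 ✓
(4,4)@ 4/4 ✓
(4,5)@ 2/2 ✓
(5,1)@ 1/1 ✓
(5,3)@ 2/2 ✓
Unsatisfied: (0,0), (0,1), (0,3), (0,4), (2,2), (3,0), (3,2) — 7 in total.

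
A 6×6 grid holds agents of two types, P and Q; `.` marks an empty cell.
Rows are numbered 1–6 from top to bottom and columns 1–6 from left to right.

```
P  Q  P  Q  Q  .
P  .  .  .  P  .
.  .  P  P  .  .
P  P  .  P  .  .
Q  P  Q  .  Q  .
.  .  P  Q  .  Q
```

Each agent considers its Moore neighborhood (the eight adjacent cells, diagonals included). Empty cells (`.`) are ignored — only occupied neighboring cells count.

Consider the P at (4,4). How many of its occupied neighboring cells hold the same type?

Occupied neighbors of (4,4): (3,3)=P, (3,4)=P, (5,3)=Q, (5,5)=Q.
Same type (P): 2 of 4.

2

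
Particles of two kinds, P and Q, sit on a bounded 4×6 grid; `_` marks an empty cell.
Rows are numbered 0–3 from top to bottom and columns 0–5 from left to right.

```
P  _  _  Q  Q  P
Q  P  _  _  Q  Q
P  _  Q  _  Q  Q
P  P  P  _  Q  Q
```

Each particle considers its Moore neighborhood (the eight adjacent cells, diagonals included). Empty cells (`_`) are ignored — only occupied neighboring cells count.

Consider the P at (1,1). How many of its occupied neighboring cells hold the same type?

Occupied neighbors of (1,1): (0,0)=P, (1,0)=Q, (2,0)=P, (2,2)=Q.
Same type (P): 2 of 4.

2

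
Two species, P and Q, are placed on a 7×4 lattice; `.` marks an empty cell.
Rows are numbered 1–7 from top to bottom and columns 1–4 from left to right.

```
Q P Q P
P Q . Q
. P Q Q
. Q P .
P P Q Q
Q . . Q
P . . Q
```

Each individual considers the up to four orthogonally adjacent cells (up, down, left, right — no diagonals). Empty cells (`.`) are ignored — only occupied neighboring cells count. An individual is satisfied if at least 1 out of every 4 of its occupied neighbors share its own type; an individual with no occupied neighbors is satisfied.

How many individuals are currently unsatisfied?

11

(1,1)Q 0/2 unhappy
(1,2)P 0/3 unhappy
(1,3)Q 0/2 unhappy
(1,4)P 0/2 unhappy
(2,1)P 0/2 unhappy
(2,2)Q 0/3 unhappy
(2,4)Q 1/2 ok
(3,2)P 0/3 unhappy
(3,3)Q 1/3 ok
(3,4)Q 2/2 ok
(4,2)Q 0/3 unhappy
(4,3)P 0/3 unhappy
(5,1)P 1/2 ok
(5,2)P 1/3 ok
(5,3)Q 1/3 ok
(5,4)Q 2/2 ok
(6,1)Q 0/2 unhappy
(6,4)Q 2/2 ok
(7,1)P 0/1 unhappy
(7,4)Q 1/1 ok
Unsatisfied: (1,1), (1,2), (1,3), (1,4), (2,1), (2,2), (3,2), (4,2), (4,3), (6,1), (7,1) — 11 in total.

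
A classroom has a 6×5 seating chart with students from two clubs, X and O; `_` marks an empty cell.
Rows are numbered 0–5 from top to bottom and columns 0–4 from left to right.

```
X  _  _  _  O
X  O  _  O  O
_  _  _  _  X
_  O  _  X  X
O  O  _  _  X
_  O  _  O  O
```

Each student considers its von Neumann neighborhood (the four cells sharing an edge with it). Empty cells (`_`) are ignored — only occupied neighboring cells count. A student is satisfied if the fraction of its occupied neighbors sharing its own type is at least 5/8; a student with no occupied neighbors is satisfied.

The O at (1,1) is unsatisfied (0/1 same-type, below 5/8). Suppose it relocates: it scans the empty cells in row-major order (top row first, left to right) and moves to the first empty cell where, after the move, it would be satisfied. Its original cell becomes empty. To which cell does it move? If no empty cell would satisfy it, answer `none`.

(0,2)

Vacating (1,1). Empty cells in order:
  (0,1): 0/1 same-type → still unsatisfied.
  (0,2): 0/0 same-type → satisfied — stop here.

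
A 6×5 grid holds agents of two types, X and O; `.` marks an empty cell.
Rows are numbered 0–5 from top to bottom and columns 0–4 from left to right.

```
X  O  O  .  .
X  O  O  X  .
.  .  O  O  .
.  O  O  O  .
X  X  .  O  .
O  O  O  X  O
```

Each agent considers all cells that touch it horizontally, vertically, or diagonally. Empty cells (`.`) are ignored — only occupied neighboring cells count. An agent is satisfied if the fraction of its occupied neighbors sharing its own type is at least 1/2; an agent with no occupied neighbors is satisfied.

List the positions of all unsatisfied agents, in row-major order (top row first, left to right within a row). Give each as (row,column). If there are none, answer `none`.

(0,0), (1,0), (1,3), (4,0), (4,1), (5,0), (5,3)

Row 0: (0,0)X 1/3 ✗ · (0,1)O 3/5 ✓ · (0,2)O 3/4 ✓
Row 1: (1,0)X 1/3 ✗ · (1,1)O 4/6 ✓ · (1,2)O 5/6 ✓ · (1,3)X 0/4 ✗
Row 2: (2,2)O 6/7 ✓ · (2,3)O 4/5 ✓
Row 3: (3,1)O 2/4 ✓ · (3,2)O 5/6 ✓ · (3,3)O 4/4 ✓
Row 4: (4,0)X 1/4 ✗ · (4,1)X 1/6 ✗ · (4,3)O 4/5 ✓
Row 5: (5,0)O 1/3 ✗ · (5,1)O 2/4 ✓ · (5,2)O 2/4 ✓ · (5,3)X 0/3 ✗ · (5,4)O 1/2 ✓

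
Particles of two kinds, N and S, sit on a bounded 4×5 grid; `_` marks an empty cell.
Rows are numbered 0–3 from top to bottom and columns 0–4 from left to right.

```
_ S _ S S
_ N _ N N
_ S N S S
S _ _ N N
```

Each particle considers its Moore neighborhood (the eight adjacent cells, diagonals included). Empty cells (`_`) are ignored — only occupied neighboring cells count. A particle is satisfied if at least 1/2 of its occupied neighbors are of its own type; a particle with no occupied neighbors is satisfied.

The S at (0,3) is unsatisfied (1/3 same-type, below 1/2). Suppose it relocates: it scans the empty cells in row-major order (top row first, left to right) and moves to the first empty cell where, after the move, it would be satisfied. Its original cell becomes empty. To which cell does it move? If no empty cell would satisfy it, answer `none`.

Vacating (0,3). Empty cells in order:
  (0,0): 1/2 same-type → satisfied — stop here.

(0,0)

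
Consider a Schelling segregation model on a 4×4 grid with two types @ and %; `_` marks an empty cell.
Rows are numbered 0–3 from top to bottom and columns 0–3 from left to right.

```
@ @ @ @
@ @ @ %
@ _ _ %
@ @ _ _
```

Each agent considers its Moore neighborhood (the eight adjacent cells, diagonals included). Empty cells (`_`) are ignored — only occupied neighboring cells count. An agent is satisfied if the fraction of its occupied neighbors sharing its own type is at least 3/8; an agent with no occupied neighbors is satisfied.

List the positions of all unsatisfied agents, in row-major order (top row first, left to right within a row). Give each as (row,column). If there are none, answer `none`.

(0,0)@ 3/3 ✓
(0,1)@ 5/5 ✓
(0,2)@ 4/5 ✓
(0,3)@ 2/3 ✓
(1,0)@ 4/4 ✓
(1,1)@ 6/6 ✓
(1,2)@ 4/6 ✓
(1,3)% 1/4 ✗
(2,0)@ 4/4 ✓
(2,3)% 1/2 ✓
(3,0)@ 2/2 ✓
(3,1)@ 2/2 ✓

(1,3)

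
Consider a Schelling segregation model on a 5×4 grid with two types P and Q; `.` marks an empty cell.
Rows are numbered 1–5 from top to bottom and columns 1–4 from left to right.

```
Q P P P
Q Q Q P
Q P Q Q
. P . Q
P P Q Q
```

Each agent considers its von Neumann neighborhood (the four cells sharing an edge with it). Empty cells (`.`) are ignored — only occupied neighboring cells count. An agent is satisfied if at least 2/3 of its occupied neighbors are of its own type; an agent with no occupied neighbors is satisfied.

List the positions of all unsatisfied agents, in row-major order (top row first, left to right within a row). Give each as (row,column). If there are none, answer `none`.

(1,1)Q 1/2 unhappy
(1,2)P 1/3 unhappy
(1,3)P 2/3 ok
(1,4)P 2/2 ok
(2,1)Q 3/3 ok
(2,2)Q 2/4 unhappy
(2,3)Q 2/4 unhappy
(2,4)P 1/3 unhappy
(3,1)Q 1/2 unhappy
(3,2)P 1/4 unhappy
(3,3)Q 2/3 ok
(3,4)Q 2/3 ok
(4,2)P 2/2 ok
(4,4)Q 2/2 ok
(5,1)P 1/1 ok
(5,2)P 2/3 ok
(5,3)Q 1/2 unhappy
(5,4)Q 2/2 ok

(1,1), (1,2), (2,2), (2,3), (2,4), (3,1), (3,2), (5,3)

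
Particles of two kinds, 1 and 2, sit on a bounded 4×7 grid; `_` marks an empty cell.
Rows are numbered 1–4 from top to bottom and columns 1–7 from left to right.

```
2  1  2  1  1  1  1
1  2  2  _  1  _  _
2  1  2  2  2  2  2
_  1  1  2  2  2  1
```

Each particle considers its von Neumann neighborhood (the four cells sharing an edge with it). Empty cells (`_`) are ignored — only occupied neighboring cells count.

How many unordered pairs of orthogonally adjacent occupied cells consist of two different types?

15

Scan each occupied cell's neighbors to the right and below so each pair is counted once.
From row 1: 5 unlike of 10 pairs (running 5/10).
From row 2: 4 unlike of 6 pairs (running 9/16).
From row 3: 4 unlike of 12 pairs (running 13/28).
From row 4: 2 unlike of 5 pairs (running 15/33).
Total adjacent occupied pairs: 33; unlike-type pairs: 15.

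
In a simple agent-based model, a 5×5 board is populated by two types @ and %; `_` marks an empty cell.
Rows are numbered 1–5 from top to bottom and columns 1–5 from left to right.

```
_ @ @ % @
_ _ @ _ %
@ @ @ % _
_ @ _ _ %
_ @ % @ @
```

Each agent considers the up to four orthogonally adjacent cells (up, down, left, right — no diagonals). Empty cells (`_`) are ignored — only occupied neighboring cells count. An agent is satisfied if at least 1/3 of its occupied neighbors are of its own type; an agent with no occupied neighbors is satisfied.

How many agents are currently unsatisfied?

6

(1,2)@ 1/1 satisfied
(1,3)@ 2/3 satisfied
(1,4)% 0/2 not
(1,5)@ 0/2 not
(2,3)@ 2/2 satisfied
(2,5)% 0/1 not
(3,1)@ 1/1 satisfied
(3,2)@ 3/3 satisfied
(3,3)@ 2/3 satisfied
(3,4)% 0/1 not
(4,2)@ 2/2 satisfied
(4,5)% 0/1 not
(5,2)@ 1/2 satisfied
(5,3)% 0/2 not
(5,4)@ 1/2 satisfied
(5,5)@ 1/2 satisfied
Unsatisfied: (1,4), (1,5), (2,5), (3,4), (4,5), (5,3) — 6 in total.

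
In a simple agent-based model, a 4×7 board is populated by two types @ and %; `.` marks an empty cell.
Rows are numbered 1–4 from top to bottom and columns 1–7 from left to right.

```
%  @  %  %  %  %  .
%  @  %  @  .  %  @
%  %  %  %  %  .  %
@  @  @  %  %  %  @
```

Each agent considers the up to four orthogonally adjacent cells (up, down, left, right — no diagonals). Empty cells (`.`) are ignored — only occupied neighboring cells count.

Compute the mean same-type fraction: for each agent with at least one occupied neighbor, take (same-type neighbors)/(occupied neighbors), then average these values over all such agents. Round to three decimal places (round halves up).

Row 1: (1,1)% 1/2 · (1,2)@ 1/3 · (1,3)% 2/3 · (1,4)% 2/3 · (1,5)% 2/2 · (1,6)% 2/2
Row 2: (2,1)% 2/3 · (2,2)@ 1/4 · (2,3)% 2/4 · (2,4)@ 0/3 · (2,6)% 1/2 · (2,7)@ 0/2
Row 3: (3,1)% 2/3 · (3,2)% 2/4 · (3,3)% 3/4 · (3,4)% 3/4 · (3,5)% 2/2 · (3,7)% 0/2
Row 4: (4,1)@ 1/2 · (4,2)@ 2/3 · (4,3)@ 1/3 · (4,4)% 2/3 · (4,5)% 3/3 · (4,6)% 1/2 · (4,7)@ 0/2
Sum over 25 agents: 1/2 + 1/3 + 2/3 + 2/3 + 2/2 + 2/2 + 2/3 + 1/4 + 2/4 + 0/3 + 1/2 + 0/2 + 2/3 + 2/4 + 3/4 + 3/4 + 2/2 + 0/2 + 1/2 + 2/3 + 1/3 + 2/3 + 3/3 + 1/2 + 0/2 = 161/12; mean = 161/12 ÷ 25 = 161/300 = 0.536666… → 0.537.

0.537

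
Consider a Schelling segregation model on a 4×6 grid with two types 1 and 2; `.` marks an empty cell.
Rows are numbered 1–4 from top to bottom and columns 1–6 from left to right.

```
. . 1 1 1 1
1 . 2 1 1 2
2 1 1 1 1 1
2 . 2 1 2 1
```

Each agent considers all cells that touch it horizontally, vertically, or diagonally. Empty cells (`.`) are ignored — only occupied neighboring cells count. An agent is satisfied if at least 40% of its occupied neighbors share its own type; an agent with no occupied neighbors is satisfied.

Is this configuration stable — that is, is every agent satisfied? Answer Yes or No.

No

(1,3)1 2/3 ok
(1,4)1 4/5 ok
(1,5)1 4/5 ok
(1,6)1 2/3 ok
(2,1)1 1/2 ok
(2,3)2 0/6 unhappy
(2,4)1 7/8 ok
(2,5)1 7/8 ok
(2,6)2 0/5 unhappy
(3,1)2 1/3 unhappy
(3,2)1 2/6 unhappy
(3,3)1 4/6 ok
(3,4)1 5/8 ok
(3,5)1 6/8 ok
(3,6)1 3/5 ok
(4,1)2 1/2 ok
(4,3)2 0/4 unhappy
(4,4)1 3/5 ok
(4,5)2 0/5 unhappy
(4,6)1 2/3 ok
For instance (2,3) has only 0/6 same-type neighbors, below 2/5.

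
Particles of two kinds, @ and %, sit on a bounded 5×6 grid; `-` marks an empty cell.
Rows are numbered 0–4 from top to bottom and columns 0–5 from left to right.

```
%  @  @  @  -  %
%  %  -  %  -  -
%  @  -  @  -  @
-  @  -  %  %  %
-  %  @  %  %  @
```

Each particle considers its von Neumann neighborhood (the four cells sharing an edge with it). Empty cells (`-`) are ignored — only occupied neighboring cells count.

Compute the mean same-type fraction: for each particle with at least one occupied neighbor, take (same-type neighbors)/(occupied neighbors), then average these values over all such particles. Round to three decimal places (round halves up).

(0,0)% 1/2
(0,1)@ 1/3
(0,2)@ 2/2
(0,3)@ 1/2
(0,5)% — no occupied neighbors
(1,0)% 3/3
(1,1)% 1/3
(1,3)% 0/2
(2,0)% 1/2
(2,1)@ 1/3
(2,3)@ 0/2
(2,5)@ 0/1
(3,1)@ 1/2
(3,3)% 2/3
(3,4)% 3/3
(3,5)% 1/3
(4,1)% 0/2
(4,2)@ 0/2
(4,3)% 2/3
(4,4)% 2/3
(4,5)@ 0/2
Sum over 20 particles: 1/2 + 1/3 + 2/2 + 1/2 + 3/3 + 1/3 + 0/2 + 1/2 + 1/3 + 0/2 + 0/1 + 1/2 + 2/3 + 3/3 + 1/3 + 0/2 + 0/2 + 2/3 + 2/3 + 0/2 = 25/3; mean = 25/3 ÷ 20 = 5/12 = 0.416666… → 0.417.

0.417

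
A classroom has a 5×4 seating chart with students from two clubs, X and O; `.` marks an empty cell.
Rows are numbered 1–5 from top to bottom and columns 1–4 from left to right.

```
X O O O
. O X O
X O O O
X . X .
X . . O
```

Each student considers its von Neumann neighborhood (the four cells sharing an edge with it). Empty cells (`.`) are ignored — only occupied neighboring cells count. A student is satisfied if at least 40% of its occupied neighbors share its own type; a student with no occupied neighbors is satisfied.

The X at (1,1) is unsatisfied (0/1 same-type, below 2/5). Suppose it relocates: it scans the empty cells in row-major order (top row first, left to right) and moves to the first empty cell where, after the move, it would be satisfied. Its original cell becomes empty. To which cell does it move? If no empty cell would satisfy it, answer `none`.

(2,1)

Vacating (1,1). Empty cells in order:
  (2,1): 1/2 same-type → satisfied — stop here.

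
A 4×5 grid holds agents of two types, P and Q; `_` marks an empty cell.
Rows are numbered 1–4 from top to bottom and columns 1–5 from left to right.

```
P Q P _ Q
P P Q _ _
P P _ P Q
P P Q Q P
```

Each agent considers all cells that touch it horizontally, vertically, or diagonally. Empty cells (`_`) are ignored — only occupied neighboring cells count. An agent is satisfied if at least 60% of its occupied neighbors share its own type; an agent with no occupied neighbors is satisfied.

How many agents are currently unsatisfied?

8

(1,1)P 2/3 ✓
(1,2)Q 1/5 ✗
(1,3)P 1/3 ✗
(1,5)Q 0/0 ✓
(2,1)P 4/5 ✓
(2,2)P 5/7 ✓
(2,3)Q 1/5 ✗
(3,1)P 5/5 ✓
(3,2)P 5/7 ✓
(3,4)P 1/5 ✗
(3,5)Q 1/3 ✗
(4,1)P 3/3 ✓
(4,2)P 3/4 ✓
(4,3)Q 1/4 ✗
(4,4)Q 2/4 ✗
(4,5)P 1/3 ✗
Unsatisfied: (1,2), (1,3), (2,3), (3,4), (3,5), (4,3), (4,4), (4,5) — 8 in total.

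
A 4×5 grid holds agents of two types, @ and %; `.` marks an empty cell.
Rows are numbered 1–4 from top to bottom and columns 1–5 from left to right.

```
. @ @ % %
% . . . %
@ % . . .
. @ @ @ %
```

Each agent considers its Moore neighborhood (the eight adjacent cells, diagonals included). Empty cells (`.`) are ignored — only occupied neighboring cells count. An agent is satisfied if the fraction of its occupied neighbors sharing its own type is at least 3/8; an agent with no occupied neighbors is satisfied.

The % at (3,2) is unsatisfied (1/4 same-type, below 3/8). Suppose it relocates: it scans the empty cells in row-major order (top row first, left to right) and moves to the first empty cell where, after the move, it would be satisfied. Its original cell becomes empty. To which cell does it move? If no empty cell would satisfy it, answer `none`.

Vacating (3,2). Empty cells in order:
  (1,1): 1/2 same-type → satisfied — stop here.

(1,1)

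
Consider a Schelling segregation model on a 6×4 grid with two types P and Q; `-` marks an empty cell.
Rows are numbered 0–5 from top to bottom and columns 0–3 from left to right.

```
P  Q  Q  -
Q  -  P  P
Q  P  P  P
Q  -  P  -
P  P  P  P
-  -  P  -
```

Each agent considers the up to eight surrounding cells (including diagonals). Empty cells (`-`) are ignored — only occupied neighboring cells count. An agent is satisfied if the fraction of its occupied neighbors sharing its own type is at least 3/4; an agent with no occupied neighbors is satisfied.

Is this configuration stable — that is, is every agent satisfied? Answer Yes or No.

Row 0: (0,0)P 0/2 unhappy · (0,1)Q 2/4 unhappy · (0,2)Q 1/3 unhappy
Row 1: (1,0)Q 2/4 unhappy · (1,2)P 4/6 unhappy · (1,3)P 3/4 ok
Row 2: (2,0)Q 2/3 unhappy · (2,1)P 3/6 unhappy · (2,2)P 5/5 ok · (2,3)P 4/4 ok
Row 3: (3,0)Q 1/4 unhappy · (3,2)P 6/6 ok
Row 4: (4,0)P 1/2 unhappy · (4,1)P 4/5 ok · (4,2)P 4/4 ok · (4,3)P 3/3 ok
Row 5: (5,2)P 3/3 ok
For instance (0,0) has only 0/2 same-type neighbors, below 3/4.

No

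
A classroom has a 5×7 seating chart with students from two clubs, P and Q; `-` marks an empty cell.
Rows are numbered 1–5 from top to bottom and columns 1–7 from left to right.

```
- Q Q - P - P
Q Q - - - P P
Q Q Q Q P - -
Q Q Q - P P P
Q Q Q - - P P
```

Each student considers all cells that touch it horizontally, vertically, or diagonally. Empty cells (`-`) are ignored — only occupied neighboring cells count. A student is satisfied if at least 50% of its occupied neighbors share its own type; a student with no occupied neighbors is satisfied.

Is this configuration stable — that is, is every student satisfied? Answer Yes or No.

Yes

Row 1: (1,2)Q 3/3 ok · (1,3)Q 2/2 ok · (1,5)P 1/1 ok · (1,7)P 2/2 ok
Row 2: (2,1)Q 4/4 ok · (2,2)Q 6/6 ok · (2,6)P 4/4 ok · (2,7)P 2/2 ok
Row 3: (3,1)Q 5/5 ok · (3,2)Q 7/7 ok · (3,3)Q 5/5 ok · (3,4)Q 2/4 ok · (3,5)P 3/4 ok
Row 4: (4,1)Q 5/5 ok · (4,2)Q 8/8 ok · (4,3)Q 6/6 ok · (4,5)P 3/4 ok · (4,6)P 5/5 ok · (4,7)P 3/3 ok
Row 5: (5,1)Q 3/3 ok · (5,2)Q 5/5 ok · (5,3)Q 3/3 ok · (5,6)P 4/4 ok · (5,7)P 3/3 ok
All meet the threshold, so the configuration is stable.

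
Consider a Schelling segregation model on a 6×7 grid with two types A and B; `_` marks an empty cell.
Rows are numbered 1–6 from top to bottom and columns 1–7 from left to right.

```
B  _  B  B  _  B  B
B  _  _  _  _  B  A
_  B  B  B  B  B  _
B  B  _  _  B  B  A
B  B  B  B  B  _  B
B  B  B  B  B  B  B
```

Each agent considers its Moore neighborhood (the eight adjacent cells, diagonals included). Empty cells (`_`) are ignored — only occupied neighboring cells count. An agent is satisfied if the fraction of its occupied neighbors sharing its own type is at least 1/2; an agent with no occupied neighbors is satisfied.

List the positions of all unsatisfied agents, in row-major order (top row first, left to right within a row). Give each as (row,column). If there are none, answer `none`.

(2,7), (4,7)

(1,1)B 1/1 ok
(1,3)B 1/1 ok
(1,4)B 1/1 ok
(1,6)B 2/3 ok
(1,7)B 2/3 ok
(2,1)B 2/2 ok
(2,6)B 4/5 ok
(2,7)A 0/4 unhappy
(3,2)B 4/4 ok
(3,3)B 3/3 ok
(3,4)B 3/3 ok
(3,5)B 5/5 ok
(3,6)B 4/6 ok
(4,1)B 4/4 ok
(4,2)B 6/6 ok
(4,5)B 6/6 ok
(4,6)B 5/6 ok
(4,7)A 0/3 unhappy
(5,1)B 5/5 ok
(5,2)B 7/7 ok
(5,3)B 6/6 ok
(5,4)B 6/6 ok
(5,5)B 6/6 ok
(5,7)B 3/4 ok
(6,1)B 3/3 ok
(6,2)B 5/5 ok
(6,3)B 5/5 ok
(6,4)B 5/5 ok
(6,5)B 4/4 ok
(6,6)B 4/4 ok
(6,7)B 2/2 ok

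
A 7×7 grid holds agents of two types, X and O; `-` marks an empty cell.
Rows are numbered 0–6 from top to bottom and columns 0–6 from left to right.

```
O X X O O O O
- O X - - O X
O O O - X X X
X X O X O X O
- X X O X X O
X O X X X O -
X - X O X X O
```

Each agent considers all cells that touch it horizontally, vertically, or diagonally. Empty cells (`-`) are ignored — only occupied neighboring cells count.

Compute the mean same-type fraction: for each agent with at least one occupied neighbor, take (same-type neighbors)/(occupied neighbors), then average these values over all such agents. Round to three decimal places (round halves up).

Row 0: (0,0)O 1/2 · (0,1)X 2/4 · (0,2)X 2/4 · (0,3)O 1/3 · (0,4)O 3/3 · (0,5)O 3/4 · (0,6)O 2/3
Row 1: (1,1)O 4/7 · (1,2)X 2/6 · (1,5)O 3/7 · (1,6)X 2/5
Row 2: (2,0)O 2/4 · (2,1)O 4/7 · (2,2)O 3/6 · (2,4)X 3/5 · (2,5)X 4/7 · (2,6)X 3/5
Row 3: (3,0)X 2/4 · (3,1)X 3/7 · (3,2)O 3/7 · (3,3)X 3/7 · (3,4)O 1/7 · (3,5)X 5/8 · (3,6)O 1/5
Row 4: (4,1)X 5/7 · (4,2)X 5/8 · (4,3)O 2/8 · (4,4)X 5/8 · (4,5)X 3/7 · (4,6)O 2/4
Row 5: (5,0)X 2/3 · (5,1)O 0/6 · (5,2)X 4/7 · (5,3)X 6/8 · (5,4)X 5/8 · (5,5)O 2/7
Row 6: (6,0)X 1/2 · (6,2)X 2/4 · (6,3)O 0/5 · (6,4)X 3/5 · (6,5)X 2/4 · (6,6)O 1/2
Sum over 42 agents: 1/2 + 2/4 + 2/4 + 1/3 + 3/3 + 3/4 + 2/3 + 4/7 + 2/6 + 3/7 + 2/5 + 2/4 + 4/7 + 3/6 + 3/5 + 4/7 + 3/5 + 2/4 + 3/7 + 3/7 + 3/7 + 1/7 + 5/8 + 1/5 + 5/7 + 5/8 + 2/8 + 5/8 + 3/7 + 2/4 + 2/3 + 0/6 + 4/7 + 6/8 + 5/8 + 2/7 + 1/2 + 2/4 + 0/5 + 3/5 + 2/4 + 1/2 = 2901/140; mean = 2901/140 ÷ 42 = 967/1960 = 0.493367… → 0.493.

0.493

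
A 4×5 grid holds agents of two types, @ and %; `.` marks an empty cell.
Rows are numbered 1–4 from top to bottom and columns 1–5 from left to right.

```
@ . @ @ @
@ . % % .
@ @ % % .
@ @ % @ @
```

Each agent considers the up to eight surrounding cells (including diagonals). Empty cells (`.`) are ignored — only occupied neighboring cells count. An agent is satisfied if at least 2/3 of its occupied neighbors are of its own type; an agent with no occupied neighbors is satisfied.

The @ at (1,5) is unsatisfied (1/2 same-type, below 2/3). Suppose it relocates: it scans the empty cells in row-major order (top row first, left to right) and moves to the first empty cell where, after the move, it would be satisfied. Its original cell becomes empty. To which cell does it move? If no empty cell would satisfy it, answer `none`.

Vacating (1,5). Empty cells in order:
  (1,2): 3/4 same-type → satisfied — stop here.

(1,2)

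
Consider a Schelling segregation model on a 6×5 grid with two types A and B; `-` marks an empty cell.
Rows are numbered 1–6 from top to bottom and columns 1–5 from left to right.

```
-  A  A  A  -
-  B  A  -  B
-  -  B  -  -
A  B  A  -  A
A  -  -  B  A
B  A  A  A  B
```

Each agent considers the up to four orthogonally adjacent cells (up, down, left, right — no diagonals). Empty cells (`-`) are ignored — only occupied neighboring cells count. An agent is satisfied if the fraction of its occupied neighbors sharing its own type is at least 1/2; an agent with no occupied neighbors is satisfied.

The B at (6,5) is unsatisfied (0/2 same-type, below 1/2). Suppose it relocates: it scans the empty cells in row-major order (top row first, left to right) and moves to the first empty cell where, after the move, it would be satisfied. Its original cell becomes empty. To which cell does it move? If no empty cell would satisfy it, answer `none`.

Vacating (6,5). Empty cells in order:
  (1,1): 0/1 same-type → still unsatisfied.
  (1,5): 1/2 same-type → satisfied — stop here.

(1,5)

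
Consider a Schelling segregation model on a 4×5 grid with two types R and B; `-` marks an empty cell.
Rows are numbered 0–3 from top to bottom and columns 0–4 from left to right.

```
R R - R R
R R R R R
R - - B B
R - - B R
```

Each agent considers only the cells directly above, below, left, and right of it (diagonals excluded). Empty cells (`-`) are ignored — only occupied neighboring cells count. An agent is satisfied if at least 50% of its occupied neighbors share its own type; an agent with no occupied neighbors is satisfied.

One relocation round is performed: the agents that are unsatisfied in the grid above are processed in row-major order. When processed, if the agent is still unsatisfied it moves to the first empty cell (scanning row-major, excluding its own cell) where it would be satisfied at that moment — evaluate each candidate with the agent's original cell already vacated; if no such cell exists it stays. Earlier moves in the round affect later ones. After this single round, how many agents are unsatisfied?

0

Initially unsatisfied (in order): (2,4), (3,4).
  (2,4) → (2,2).
  (3,4) → (0,2).
Resulting grid:
R R R R R
R R R R R
R - B B -
R - - B -
All satisfied now.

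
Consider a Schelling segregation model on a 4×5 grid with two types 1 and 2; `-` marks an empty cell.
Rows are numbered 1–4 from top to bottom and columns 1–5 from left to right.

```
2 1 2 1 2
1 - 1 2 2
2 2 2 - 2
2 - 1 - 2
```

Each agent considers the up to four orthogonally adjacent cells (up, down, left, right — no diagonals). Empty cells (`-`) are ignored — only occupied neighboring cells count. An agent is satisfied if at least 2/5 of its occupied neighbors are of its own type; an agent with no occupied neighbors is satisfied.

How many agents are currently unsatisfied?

(1,1)2 0/2 ✗
(1,2)1 0/2 ✗
(1,3)2 0/3 ✗
(1,4)1 0/3 ✗
(1,5)2 1/2 ✓
(2,1)1 0/2 ✗
(2,3)1 0/3 ✗
(2,4)2 1/3 ✗
(2,5)2 3/3 ✓
(3,1)2 2/3 ✓
(3,2)2 2/2 ✓
(3,3)2 1/3 ✗
(3,5)2 2/2 ✓
(4,1)2 1/1 ✓
(4,3)1 0/1 ✗
(4,5)2 1/1 ✓
Unsatisfied: (1,1), (1,2), (1,3), (1,4), (2,1), (2,3), (2,4), (3,3), (4,3) — 9 in total.

9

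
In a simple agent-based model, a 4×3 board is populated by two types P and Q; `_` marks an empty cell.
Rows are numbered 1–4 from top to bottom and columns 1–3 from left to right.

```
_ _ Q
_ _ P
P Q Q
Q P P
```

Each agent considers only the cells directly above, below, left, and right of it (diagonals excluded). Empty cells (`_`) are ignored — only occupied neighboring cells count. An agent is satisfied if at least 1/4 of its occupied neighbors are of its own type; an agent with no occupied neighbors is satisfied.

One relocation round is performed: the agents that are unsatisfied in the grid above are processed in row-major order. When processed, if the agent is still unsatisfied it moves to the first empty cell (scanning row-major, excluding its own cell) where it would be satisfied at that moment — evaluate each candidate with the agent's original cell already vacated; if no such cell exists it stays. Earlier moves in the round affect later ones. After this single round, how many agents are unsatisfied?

0

Initially unsatisfied (in order): (1,3), (2,3), (3,1), (4,1).
  (1,3) → (1,1).
  (2,3) → (1,3).
  (3,1) → (1,2).
  (4,1) → (2,1).
Resulting grid:
Q P P
Q _ _
_ Q Q
_ P P
All satisfied now.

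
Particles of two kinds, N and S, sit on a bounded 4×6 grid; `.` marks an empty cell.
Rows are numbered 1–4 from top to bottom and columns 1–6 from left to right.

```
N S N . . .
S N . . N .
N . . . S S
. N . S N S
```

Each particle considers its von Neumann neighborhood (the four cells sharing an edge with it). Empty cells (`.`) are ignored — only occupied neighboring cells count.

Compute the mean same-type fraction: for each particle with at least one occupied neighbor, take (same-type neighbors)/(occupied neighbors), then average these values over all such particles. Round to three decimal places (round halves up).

0.153

(1,1)N 0/2
(1,2)S 0/3
(1,3)N 0/1
(2,1)S 0/3
(2,2)N 0/2
(2,5)N 0/1
(3,1)N 0/1
(3,5)S 1/3
(3,6)S 2/2
(4,2)N — no occupied neighbors
(4,4)S 0/1
(4,5)N 0/3
(4,6)S 1/2
Sum over 12 particles: 0/2 + 0/3 + 0/1 + 0/3 + 0/2 + 0/1 + 0/1 + 1/3 + 2/2 + 0/1 + 0/3 + 1/2 = 11/6; mean = 11/6 ÷ 12 = 11/72 = 0.152777… → 0.153.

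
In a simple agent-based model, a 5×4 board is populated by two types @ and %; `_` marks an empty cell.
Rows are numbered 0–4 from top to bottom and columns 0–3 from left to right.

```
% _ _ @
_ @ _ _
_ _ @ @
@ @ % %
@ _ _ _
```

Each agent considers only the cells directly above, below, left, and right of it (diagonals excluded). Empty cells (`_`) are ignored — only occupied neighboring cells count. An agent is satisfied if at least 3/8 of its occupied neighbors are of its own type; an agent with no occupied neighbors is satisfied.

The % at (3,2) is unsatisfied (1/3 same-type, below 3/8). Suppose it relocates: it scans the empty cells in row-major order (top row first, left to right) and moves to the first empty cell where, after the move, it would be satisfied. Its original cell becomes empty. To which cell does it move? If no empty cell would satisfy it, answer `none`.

Vacating (3,2). Empty cells in order:
  (0,1): 1/2 same-type → satisfied — stop here.

(0,1)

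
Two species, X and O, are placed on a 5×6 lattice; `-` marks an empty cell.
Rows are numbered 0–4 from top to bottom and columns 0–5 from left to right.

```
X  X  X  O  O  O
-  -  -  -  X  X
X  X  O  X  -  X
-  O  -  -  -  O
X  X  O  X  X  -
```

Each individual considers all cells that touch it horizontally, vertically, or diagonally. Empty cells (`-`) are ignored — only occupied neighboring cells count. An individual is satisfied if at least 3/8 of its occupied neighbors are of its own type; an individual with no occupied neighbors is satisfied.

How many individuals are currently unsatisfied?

8

(0,0)X 1/1 ✓
(0,1)X 2/2 ✓
(0,2)X 1/2 ✓
(0,3)O 1/3 ✗
(0,4)O 2/4 ✓
(0,5)O 1/3 ✗
(1,4)X 3/6 ✓
(1,5)X 2/4 ✓
(2,0)X 1/2 ✓
(2,1)X 1/3 ✗
(2,2)O 1/3 ✗
(2,3)X 1/2 ✓
(2,5)X 2/3 ✓
(3,1)O 2/6 ✗
(3,5)O 0/2 ✗
(4,0)X 1/2 ✓
(4,1)X 1/3 ✗
(4,2)O 1/3 ✗
(4,3)X 1/2 ✓
(4,4)X 1/2 ✓
Unsatisfied: (0,3), (0,5), (2,1), (2,2), (3,1), (3,5), (4,1), (4,2) — 8 in total.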